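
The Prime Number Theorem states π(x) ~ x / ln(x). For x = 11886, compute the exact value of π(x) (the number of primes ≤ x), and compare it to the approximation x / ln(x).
π(11886) = 1423;  x/ln(x) ≈ 1266.74;  relative error ≈ 10.98%.

Directly count primes up to 11886: π(11886) = 1423. The PNT approximation gives 11886/ln(11886) ≈ 11886/9.38312 ≈ 1266.74. Relative error (π(x) − x/ln(x)) / π(x) ≈ 10.98%; the approximation is known to undercount slightly (Li(x) is a better estimate).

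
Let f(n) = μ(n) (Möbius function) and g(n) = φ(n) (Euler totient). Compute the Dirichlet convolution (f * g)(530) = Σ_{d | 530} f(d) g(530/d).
(μ * φ)(530) = 0

Divisors of 530: [1, 2, 5, 10, 53, 106, 265, 530]. For each d | 530:
  d = 1: μ(1) · φ(530/1) = 1 · 208 = 208
  d = 2: μ(2) · φ(530/2) = -1 · 208 = -208
  d = 5: μ(5) · φ(530/5) = -1 · 52 = -52
  d = 10: μ(10) · φ(530/10) = 1 · 52 = 52
  d = 53: μ(53) · φ(530/53) = -1 · 4 = -4
  d = 106: μ(106) · φ(530/106) = 1 · 4 = 4
  d = 265: μ(265) · φ(530/265) = 1 · 1 = 1
  d = 530: μ(530) · φ(530/530) = -1 · 1 = -1
Summing: (μ * φ)(530) = 208 + -208 + -52 + 52 + -4 + 4 + 1 + -1 = 0.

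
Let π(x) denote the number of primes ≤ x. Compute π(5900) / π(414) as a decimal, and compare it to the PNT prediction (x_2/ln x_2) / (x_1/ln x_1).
π(5900)/π(414) = 776/80 ≈ 9.7000;  PNT prediction ≈ 9.8904.

π(414) = 80 and π(5900) = 776, so π(5900)/π(414) ≈ 9.7000. The PNT-predicted ratio is (5900/ln(5900)) / (414/ln(414)) ≈ 9.8904. The two agree to within a few percent, as expected.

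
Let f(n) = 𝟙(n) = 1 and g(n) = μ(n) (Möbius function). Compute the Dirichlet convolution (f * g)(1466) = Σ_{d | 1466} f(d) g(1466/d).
(𝟙 * μ)(1466) = 0

Divisors of 1466: [1, 2, 733, 1466]. For each d | 1466:
  d = 1: 𝟙(1) · μ(1466/1) = 1 · 1 = 1
  d = 2: 𝟙(2) · μ(1466/2) = 1 · -1 = -1
  d = 733: 𝟙(733) · μ(1466/733) = 1 · -1 = -1
  d = 1466: 𝟙(1466) · μ(1466/1466) = 1 · 1 = 1
Summing: (𝟙 * μ)(1466) = 1 + -1 + -1 + 1 = 0.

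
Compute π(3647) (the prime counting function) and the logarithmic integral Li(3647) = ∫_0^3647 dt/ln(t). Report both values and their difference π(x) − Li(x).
π(3647) = 510;  Li(3647) ≈ 522.57;  π(x) − Li(x) ≈ -12.57.

Direct count of primes ≤ 3647 gives π(3647) = 510. Numerical evaluation of the logarithmic integral gives Li(3647) ≈ 522.57. The difference π(x) − Li(x) ≈ -12.57 is typically negative for small/moderate x (Li(x) overestimates), though Littlewood's theorem shows this sign changes infinitely often.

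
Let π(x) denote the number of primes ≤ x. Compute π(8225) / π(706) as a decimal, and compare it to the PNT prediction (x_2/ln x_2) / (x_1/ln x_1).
π(8225)/π(706) = 1031/126 ≈ 8.1825;  PNT prediction ≈ 8.4771.

π(706) = 126 and π(8225) = 1031, so π(8225)/π(706) ≈ 8.1825. The PNT-predicted ratio is (8225/ln(8225)) / (706/ln(706)) ≈ 8.4771. The two agree to within a few percent, as expected.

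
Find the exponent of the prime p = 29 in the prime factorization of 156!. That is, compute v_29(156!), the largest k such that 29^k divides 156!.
v_29(156!) = 5

Legendre's formula: v_p(n!) = Σ_{k ≥ 1} ⌊n / p^k⌋. For p = 29, n = 156, the terms are:
  ⌊156/29^1⌋ = ⌊156/29⌋ = 5
(the next term ⌊156/29^2⌋ = 0, terminating the sum). Summing: v_29(156!) = 5 = 5.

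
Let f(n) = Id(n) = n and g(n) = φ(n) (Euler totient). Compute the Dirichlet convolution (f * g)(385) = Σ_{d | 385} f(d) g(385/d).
(Id * φ)(385) = 2457

Divisors of 385: [1, 5, 7, 11, 35, 55, 77, 385]. For each d | 385:
  d = 1: Id(1) · φ(385/1) = 1 · 240 = 240
  d = 5: Id(5) · φ(385/5) = 5 · 60 = 300
  d = 7: Id(7) · φ(385/7) = 7 · 40 = 280
  d = 11: Id(11) · φ(385/11) = 11 · 24 = 264
  d = 35: Id(35) · φ(385/35) = 35 · 10 = 350
  d = 55: Id(55) · φ(385/55) = 55 · 6 = 330
  d = 77: Id(77) · φ(385/77) = 77 · 4 = 308
  d = 385: Id(385) · φ(385/385) = 385 · 1 = 385
Summing: (Id * φ)(385) = 240 + 300 + 280 + 264 + 350 + 330 + 308 + 385 = 2457.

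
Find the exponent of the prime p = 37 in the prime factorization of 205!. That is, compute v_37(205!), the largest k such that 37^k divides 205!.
v_37(205!) = 5

Legendre's formula: v_p(n!) = Σ_{k ≥ 1} ⌊n / p^k⌋. For p = 37, n = 205, the terms are:
  ⌊205/37^1⌋ = ⌊205/37⌋ = 5
(the next term ⌊205/37^2⌋ = 0, terminating the sum). Summing: v_37(205!) = 5 = 5.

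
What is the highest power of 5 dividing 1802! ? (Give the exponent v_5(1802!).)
v_5(1802!) = 448

Legendre's formula: v_p(n!) = Σ_{k ≥ 1} ⌊n / p^k⌋. For p = 5, n = 1802, the terms are:
  ⌊1802/5^1⌋ = ⌊1802/5⌋ = 360
  ⌊1802/5^2⌋ = ⌊1802/25⌋ = 72
  ⌊1802/5^3⌋ = ⌊1802/125⌋ = 14
  ⌊1802/5^4⌋ = ⌊1802/625⌋ = 2
(the next term ⌊1802/5^5⌋ = 0, terminating the sum). Summing: v_5(1802!) = 360 + 72 + 14 + 2 = 448.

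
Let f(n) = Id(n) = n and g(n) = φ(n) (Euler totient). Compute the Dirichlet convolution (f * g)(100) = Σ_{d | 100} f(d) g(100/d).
(Id * φ)(100) = 520

Divisors of 100: [1, 2, 4, 5, 10, 20, 25, 50, 100]. For each d | 100:
  d = 1: Id(1) · φ(100/1) = 1 · 40 = 40
  d = 2: Id(2) · φ(100/2) = 2 · 20 = 40
  d = 4: Id(4) · φ(100/4) = 4 · 20 = 80
  d = 5: Id(5) · φ(100/5) = 5 · 8 = 40
  d = 10: Id(10) · φ(100/10) = 10 · 4 = 40
  d = 20: Id(20) · φ(100/20) = 20 · 4 = 80
  d = 25: Id(25) · φ(100/25) = 25 · 2 = 50
  d = 50: Id(50) · φ(100/50) = 50 · 1 = 50
  d = 100: Id(100) · φ(100/100) = 100 · 1 = 100
Summing: (Id * φ)(100) = 40 + 40 + 80 + 40 + 40 + 80 + 50 + 50 + 100 = 520.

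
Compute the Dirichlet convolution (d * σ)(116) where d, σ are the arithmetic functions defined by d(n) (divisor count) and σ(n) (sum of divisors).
(d * σ)(116) = 512

Divisors of 116: [1, 2, 4, 29, 58, 116]. For each d | 116:
  d = 1: d(1) · σ(116/1) = 1 · 210 = 210
  d = 2: d(2) · σ(116/2) = 2 · 90 = 180
  d = 4: d(4) · σ(116/4) = 3 · 30 = 90
  d = 29: d(29) · σ(116/29) = 2 · 7 = 14
  d = 58: d(58) · σ(116/58) = 4 · 3 = 12
  d = 116: d(116) · σ(116/116) = 6 · 1 = 6
Summing: (d * σ)(116) = 210 + 180 + 90 + 14 + 12 + 6 = 512.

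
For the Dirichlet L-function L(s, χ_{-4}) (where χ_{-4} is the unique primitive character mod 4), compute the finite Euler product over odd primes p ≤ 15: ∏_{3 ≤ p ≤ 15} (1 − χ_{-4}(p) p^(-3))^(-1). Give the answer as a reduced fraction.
∏ = 17910767875/18484721664

The odd primes p ≤ 15 are [3, 5, 7, 11, 13]. For each, χ(p) = 1 if p ≡ 1 mod 4, χ(p) = −1 if p ≡ 3 mod 4. Taking (1 − χ(p)/p^3)^(-1) = p^3/(p^3 − χ(p)): (1 − (-1)/3^3)^(-1) · (1 − (1)/5^3)^(-1) · (1 − (-1)/7^3)^(-1) · (1 − (-1)/11^3)^(-1) · (1 − (1)/13^3)^(-1) = 17910767875/18484721664.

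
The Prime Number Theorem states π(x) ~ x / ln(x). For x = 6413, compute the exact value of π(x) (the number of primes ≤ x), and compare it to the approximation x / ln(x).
π(6413) = 834;  x/ln(x) ≈ 731.57;  relative error ≈ 12.28%.

Directly count primes up to 6413: π(6413) = 834. The PNT approximation gives 6413/ln(6413) ≈ 6413/8.76608 ≈ 731.57. Relative error (π(x) − x/ln(x)) / π(x) ≈ 12.28%; the approximation is known to undercount slightly (Li(x) is a better estimate).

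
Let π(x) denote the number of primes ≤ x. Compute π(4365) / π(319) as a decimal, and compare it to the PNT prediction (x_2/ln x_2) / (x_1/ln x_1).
π(4365)/π(319) = 596/66 ≈ 9.0303;  PNT prediction ≈ 9.4122.

π(319) = 66 and π(4365) = 596, so π(4365)/π(319) ≈ 9.0303. The PNT-predicted ratio is (4365/ln(4365)) / (319/ln(319)) ≈ 9.4122. The two agree to within a few percent, as expected.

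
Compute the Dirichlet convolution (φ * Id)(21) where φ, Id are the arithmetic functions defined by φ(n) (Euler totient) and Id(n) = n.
(φ * Id)(21) = 65

Divisors of 21: [1, 3, 7, 21]. For each d | 21:
  d = 1: φ(1) · Id(21/1) = 1 · 21 = 21
  d = 3: φ(3) · Id(21/3) = 2 · 7 = 14
  d = 7: φ(7) · Id(21/7) = 6 · 3 = 18
  d = 21: φ(21) · Id(21/21) = 12 · 1 = 12
Summing: (φ * Id)(21) = 21 + 14 + 18 + 12 = 65.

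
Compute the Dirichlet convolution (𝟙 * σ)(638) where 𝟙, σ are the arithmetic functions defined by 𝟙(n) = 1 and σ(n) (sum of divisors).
(𝟙 * σ)(638) = 1612

Divisors of 638: [1, 2, 11, 22, 29, 58, 319, 638]. For each d | 638:
  d = 1: 𝟙(1) · σ(638/1) = 1 · 1080 = 1080
  d = 2: 𝟙(2) · σ(638/2) = 1 · 360 = 360
  d = 11: 𝟙(11) · σ(638/11) = 1 · 90 = 90
  d = 22: 𝟙(22) · σ(638/22) = 1 · 30 = 30
  d = 29: 𝟙(29) · σ(638/29) = 1 · 36 = 36
  d = 58: 𝟙(58) · σ(638/58) = 1 · 12 = 12
  d = 319: 𝟙(319) · σ(638/319) = 1 · 3 = 3
  d = 638: 𝟙(638) · σ(638/638) = 1 · 1 = 1
Summing: (𝟙 * σ)(638) = 1080 + 360 + 90 + 30 + 36 + 12 + 3 + 1 = 1612.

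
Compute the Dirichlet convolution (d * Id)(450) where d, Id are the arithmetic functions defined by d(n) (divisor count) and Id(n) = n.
(d * Id)(450) = 2736

Divisors of 450: [1, 2, 3, 5, 6, 9, 10, 15, 18, 25, 30, 45, 50, 75, 90, 150, 225, 450]. For each d | 450:
  d = 1: d(1) · Id(450/1) = 1 · 450 = 450
  d = 2: d(2) · Id(450/2) = 2 · 225 = 450
  d = 3: d(3) · Id(450/3) = 2 · 150 = 300
  d = 5: d(5) · Id(450/5) = 2 · 90 = 180
  d = 6: d(6) · Id(450/6) = 4 · 75 = 300
  d = 9: d(9) · Id(450/9) = 3 · 50 = 150
  d = 10: d(10) · Id(450/10) = 4 · 45 = 180
  d = 15: d(15) · Id(450/15) = 4 · 30 = 120
  d = 18: d(18) · Id(450/18) = 6 · 25 = 150
  d = 25: d(25) · Id(450/25) = 3 · 18 = 54
  d = 30: d(30) · Id(450/30) = 8 · 15 = 120
  d = 45: d(45) · Id(450/45) = 6 · 10 = 60
  d = 50: d(50) · Id(450/50) = 6 · 9 = 54
  d = 75: d(75) · Id(450/75) = 6 · 6 = 36
  d = 90: d(90) · Id(450/90) = 12 · 5 = 60
  d = 150: d(150) · Id(450/150) = 12 · 3 = 36
  d = 225: d(225) · Id(450/225) = 9 · 2 = 18
  d = 450: d(450) · Id(450/450) = 18 · 1 = 18
Summing: (d * Id)(450) = 450 + 450 + 300 + 180 + 300 + 150 + 180 + 120 + 150 + 54 + 120 + 60 + 54 + 36 + 60 + 36 + 18 + 18 = 2736.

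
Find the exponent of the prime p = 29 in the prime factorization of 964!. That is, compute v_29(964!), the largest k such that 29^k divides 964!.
v_29(964!) = 34

Legendre's formula: v_p(n!) = Σ_{k ≥ 1} ⌊n / p^k⌋. For p = 29, n = 964, the terms are:
  ⌊964/29^1⌋ = ⌊964/29⌋ = 33
  ⌊964/29^2⌋ = ⌊964/841⌋ = 1
(the next term ⌊964/29^3⌋ = 0, terminating the sum). Summing: v_29(964!) = 33 + 1 = 34.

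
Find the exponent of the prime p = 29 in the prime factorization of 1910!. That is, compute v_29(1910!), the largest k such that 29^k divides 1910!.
v_29(1910!) = 67

Legendre's formula: v_p(n!) = Σ_{k ≥ 1} ⌊n / p^k⌋. For p = 29, n = 1910, the terms are:
  ⌊1910/29^1⌋ = ⌊1910/29⌋ = 65
  ⌊1910/29^2⌋ = ⌊1910/841⌋ = 2
(the next term ⌊1910/29^3⌋ = 0, terminating the sum). Summing: v_29(1910!) = 65 + 2 = 67.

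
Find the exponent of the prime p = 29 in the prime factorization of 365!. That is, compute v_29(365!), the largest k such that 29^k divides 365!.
v_29(365!) = 12

Legendre's formula: v_p(n!) = Σ_{k ≥ 1} ⌊n / p^k⌋. For p = 29, n = 365, the terms are:
  ⌊365/29^1⌋ = ⌊365/29⌋ = 12
(the next term ⌊365/29^2⌋ = 0, terminating the sum). Summing: v_29(365!) = 12 = 12.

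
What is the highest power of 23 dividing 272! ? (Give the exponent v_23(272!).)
v_23(272!) = 11

Legendre's formula: v_p(n!) = Σ_{k ≥ 1} ⌊n / p^k⌋. For p = 23, n = 272, the terms are:
  ⌊272/23^1⌋ = ⌊272/23⌋ = 11
(the next term ⌊272/23^2⌋ = 0, terminating the sum). Summing: v_23(272!) = 11 = 11.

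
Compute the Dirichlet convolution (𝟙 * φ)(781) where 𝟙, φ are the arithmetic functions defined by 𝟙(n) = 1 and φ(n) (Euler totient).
(𝟙 * φ)(781) = 781

Divisors of 781: [1, 11, 71, 781]. For each d | 781:
  d = 1: 𝟙(1) · φ(781/1) = 1 · 700 = 700
  d = 11: 𝟙(11) · φ(781/11) = 1 · 70 = 70
  d = 71: 𝟙(71) · φ(781/71) = 1 · 10 = 10
  d = 781: 𝟙(781) · φ(781/781) = 1 · 1 = 1
Summing: (𝟙 * φ)(781) = 700 + 70 + 10 + 1 = 781.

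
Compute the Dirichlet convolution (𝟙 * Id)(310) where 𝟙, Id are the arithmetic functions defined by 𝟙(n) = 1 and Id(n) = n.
(𝟙 * Id)(310) = 576

Divisors of 310: [1, 2, 5, 10, 31, 62, 155, 310]. For each d | 310:
  d = 1: 𝟙(1) · Id(310/1) = 1 · 310 = 310
  d = 2: 𝟙(2) · Id(310/2) = 1 · 155 = 155
  d = 5: 𝟙(5) · Id(310/5) = 1 · 62 = 62
  d = 10: 𝟙(10) · Id(310/10) = 1 · 31 = 31
  d = 31: 𝟙(31) · Id(310/31) = 1 · 10 = 10
  d = 62: 𝟙(62) · Id(310/62) = 1 · 5 = 5
  d = 155: 𝟙(155) · Id(310/155) = 1 · 2 = 2
  d = 310: 𝟙(310) · Id(310/310) = 1 · 1 = 1
Summing: (𝟙 * Id)(310) = 310 + 155 + 62 + 31 + 10 + 5 + 2 + 1 = 576.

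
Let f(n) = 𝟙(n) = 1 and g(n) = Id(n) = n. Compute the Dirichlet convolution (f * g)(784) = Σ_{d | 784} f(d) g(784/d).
(𝟙 * Id)(784) = 1767

Divisors of 784: [1, 2, 4, 7, 8, 14, 16, 28, 49, 56, 98, 112, 196, 392, 784]. For each d | 784:
  d = 1: 𝟙(1) · Id(784/1) = 1 · 784 = 784
  d = 2: 𝟙(2) · Id(784/2) = 1 · 392 = 392
  d = 4: 𝟙(4) · Id(784/4) = 1 · 196 = 196
  d = 7: 𝟙(7) · Id(784/7) = 1 · 112 = 112
  d = 8: 𝟙(8) · Id(784/8) = 1 · 98 = 98
  d = 14: 𝟙(14) · Id(784/14) = 1 · 56 = 56
  d = 16: 𝟙(16) · Id(784/16) = 1 · 49 = 49
  d = 28: 𝟙(28) · Id(784/28) = 1 · 28 = 28
  d = 49: 𝟙(49) · Id(784/49) = 1 · 16 = 16
  d = 56: 𝟙(56) · Id(784/56) = 1 · 14 = 14
  d = 98: 𝟙(98) · Id(784/98) = 1 · 8 = 8
  d = 112: 𝟙(112) · Id(784/112) = 1 · 7 = 7
  d = 196: 𝟙(196) · Id(784/196) = 1 · 4 = 4
  d = 392: 𝟙(392) · Id(784/392) = 1 · 2 = 2
  d = 784: 𝟙(784) · Id(784/784) = 1 · 1 = 1
Summing: (𝟙 * Id)(784) = 784 + 392 + 196 + 112 + 98 + 56 + 49 + 28 + 16 + 14 + 8 + 7 + 4 + 2 + 1 = 1767.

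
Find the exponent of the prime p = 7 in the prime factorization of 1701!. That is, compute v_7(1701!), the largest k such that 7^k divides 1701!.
v_7(1701!) = 281

Legendre's formula: v_p(n!) = Σ_{k ≥ 1} ⌊n / p^k⌋. For p = 7, n = 1701, the terms are:
  ⌊1701/7^1⌋ = ⌊1701/7⌋ = 243
  ⌊1701/7^2⌋ = ⌊1701/49⌋ = 34
  ⌊1701/7^3⌋ = ⌊1701/343⌋ = 4
(the next term ⌊1701/7^4⌋ = 0, terminating the sum). Summing: v_7(1701!) = 243 + 34 + 4 = 281.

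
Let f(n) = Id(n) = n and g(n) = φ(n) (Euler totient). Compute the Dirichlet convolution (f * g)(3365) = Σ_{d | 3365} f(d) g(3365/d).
(Id * φ)(3365) = 12105

Divisors of 3365: [1, 5, 673, 3365]. For each d | 3365:
  d = 1: Id(1) · φ(3365/1) = 1 · 2688 = 2688
  d = 5: Id(5) · φ(3365/5) = 5 · 672 = 3360
  d = 673: Id(673) · φ(3365/673) = 673 · 4 = 2692
  d = 3365: Id(3365) · φ(3365/3365) = 3365 · 1 = 3365
Summing: (Id * φ)(3365) = 2688 + 3360 + 2692 + 3365 = 12105.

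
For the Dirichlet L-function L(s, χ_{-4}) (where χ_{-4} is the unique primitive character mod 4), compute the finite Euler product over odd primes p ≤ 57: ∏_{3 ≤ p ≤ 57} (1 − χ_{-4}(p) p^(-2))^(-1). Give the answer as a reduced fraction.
∏ = 6080498115610191266973991/6635764829241999360000000

The odd primes p ≤ 57 are [3, 5, 7, 11, 13, 17, 19, 23, 29, 31, 37, 41, 43, 47, 53]. For each, χ(p) = 1 if p ≡ 1 mod 4, χ(p) = −1 if p ≡ 3 mod 4. Taking (1 − χ(p)/p^2)^(-1) = p^2/(p^2 − χ(p)): (1 − (-1)/3^2)^(-1) · (1 − (1)/5^2)^(-1) · (1 − (-1)/7^2)^(-1) · (1 − (-1)/11^2)^(-1) · (1 − (1)/13^2)^(-1) · (1 − (1)/17^2)^(-1) · (1 − (-1)/19^2)^(-1) · (1 − (-1)/23^2)^(-1) · (1 − (1)/29^2)^(-1) · (1 − (-1)/31^2)^(-1) · (1 − (1)/37^2)^(-1) · (1 − (1)/41^2)^(-1) · (1 − (-1)/43^2)^(-1) · (1 − (-1)/47^2)^(-1) · (1 − (1)/53^2)^(-1) = 6080498115610191266973991/6635764829241999360000000.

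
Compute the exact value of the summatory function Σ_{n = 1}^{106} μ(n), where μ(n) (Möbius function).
Σ_{n ≤ 106} μ(n) = -2

Compute μ(n) for each 1 ≤ n ≤ 106: μ(1) = 1, μ(2) = -1, μ(3) = -1, μ(4) = 0, μ(5) = -1, μ(6) = 1, μ(7) = -1, μ(8) = 0, μ(9) = 0, μ(10) = 1, μ(11) = -1, μ(12) = 0, μ(13) = -1, μ(14) = 1, μ(15) = 1, μ(16) = 0, μ(17) = -1, μ(18) = 0, μ(19) = -1, μ(20) = 0, μ(21) = 1, μ(22) = 1, μ(23) = -1, μ(24) = 0, μ(25) = 0, μ(26) = 1, μ(27) = 0, μ(28) = 0, μ(29) = -1, μ(30) = -1, μ(31) = -1, μ(32) = 0, μ(33) = 1, μ(34) = 1, μ(35) = 1, μ(36) = 0, μ(37) = -1, μ(38) = 1, μ(39) = 1, μ(40) = 0, μ(41) = -1, μ(42) = -1, μ(43) = -1, μ(44) = 0, μ(45) = 0, μ(46) = 1, μ(47) = -1, μ(48) = 0, μ(49) = 0, μ(50) = 0, μ(51) = 1, μ(52) = 0, μ(53) = -1, μ(54) = 0, μ(55) = 1, μ(56) = 0, μ(57) = 1, μ(58) = 1, μ(59) = -1, μ(60) = 0, μ(61) = -1, μ(62) = 1, μ(63) = 0, μ(64) = 0, μ(65) = 1, μ(66) = -1, μ(67) = -1, μ(68) = 0, μ(69) = 1, μ(70) = -1, μ(71) = -1, μ(72) = 0, μ(73) = -1, μ(74) = 1, μ(75) = 0, μ(76) = 0, μ(77) = 1, μ(78) = -1, μ(79) = -1, μ(80) = 0, μ(81) = 0, μ(82) = 1, μ(83) = -1, μ(84) = 0, μ(85) = 1, μ(86) = 1, μ(87) = 1, μ(88) = 0, μ(89) = -1, μ(90) = 0, μ(91) = 1, μ(92) = 0, μ(93) = 1, μ(94) = 1, μ(95) = 1, μ(96) = 0, μ(97) = -1, μ(98) = 0, μ(99) = 0, μ(100) = 0, μ(101) = -1, μ(102) = -1, μ(103) = -1, μ(104) = 0, μ(105) = -1, μ(106) = 1. Summing all 106 values: -2. (Mertens function M(x) = Σ_{n ≤ x} μ(n); on average M(x) should be small (PNT ⟺ M(x) = o(x)).)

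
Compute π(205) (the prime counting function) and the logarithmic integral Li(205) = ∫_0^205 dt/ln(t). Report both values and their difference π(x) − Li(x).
π(205) = 46;  Li(205) ≈ 51.13;  π(x) − Li(x) ≈ -5.13.

Direct count of primes ≤ 205 gives π(205) = 46. Numerical evaluation of the logarithmic integral gives Li(205) ≈ 51.13. The difference π(x) − Li(x) ≈ -5.13 is typically negative for small/moderate x (Li(x) overestimates), though Littlewood's theorem shows this sign changes infinitely often.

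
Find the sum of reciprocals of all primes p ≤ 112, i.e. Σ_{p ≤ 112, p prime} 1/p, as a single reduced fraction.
Σ 1/p = 514977313070181206962860776592994315598662571/279734996817854936178276161872067809674997230

π(112) = 29, so the primes ≤ 112 are [2, 3, 5, 7, 11, 13, 17, 19, 23, 29, 31, 37, 41, 43, 47, 53, 59, 61, 67, 71, 73, 79, 83, 89, 97, 101, 103, 107, 109]. Summing 1/p over these primes: 514977313070181206962860776592994315598662571/279734996817854936178276161872067809674997230 ≈ 1.8409. Mertens estimate ln ln(112) + 0.2615 ≈ 1.8130.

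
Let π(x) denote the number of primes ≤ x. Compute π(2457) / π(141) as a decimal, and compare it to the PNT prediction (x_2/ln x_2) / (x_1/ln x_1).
π(2457)/π(141) = 363/34 ≈ 10.6765;  PNT prediction ≈ 11.0463.

π(141) = 34 and π(2457) = 363, so π(2457)/π(141) ≈ 10.6765. The PNT-predicted ratio is (2457/ln(2457)) / (141/ln(141)) ≈ 11.0463. The two agree to within a few percent, as expected.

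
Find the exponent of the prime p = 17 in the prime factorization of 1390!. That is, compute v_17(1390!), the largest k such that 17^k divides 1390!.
v_17(1390!) = 85

Legendre's formula: v_p(n!) = Σ_{k ≥ 1} ⌊n / p^k⌋. For p = 17, n = 1390, the terms are:
  ⌊1390/17^1⌋ = ⌊1390/17⌋ = 81
  ⌊1390/17^2⌋ = ⌊1390/289⌋ = 4
(the next term ⌊1390/17^3⌋ = 0, terminating the sum). Summing: v_17(1390!) = 81 + 4 = 85.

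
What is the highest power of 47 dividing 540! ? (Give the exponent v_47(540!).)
v_47(540!) = 11

Legendre's formula: v_p(n!) = Σ_{k ≥ 1} ⌊n / p^k⌋. For p = 47, n = 540, the terms are:
  ⌊540/47^1⌋ = ⌊540/47⌋ = 11
(the next term ⌊540/47^2⌋ = 0, terminating the sum). Summing: v_47(540!) = 11 = 11.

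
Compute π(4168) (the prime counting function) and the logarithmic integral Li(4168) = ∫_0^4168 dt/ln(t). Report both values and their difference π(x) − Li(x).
π(4168) = 573;  Li(4168) ≈ 585.57;  π(x) − Li(x) ≈ -12.57.

Direct count of primes ≤ 4168 gives π(4168) = 573. Numerical evaluation of the logarithmic integral gives Li(4168) ≈ 585.57. The difference π(x) − Li(x) ≈ -12.57 is typically negative for small/moderate x (Li(x) overestimates), though Littlewood's theorem shows this sign changes infinitely often.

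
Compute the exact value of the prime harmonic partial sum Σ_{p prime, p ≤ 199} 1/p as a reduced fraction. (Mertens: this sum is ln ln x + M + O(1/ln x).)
Σ 1/p = 15202313841027497739047080375538859939135227730139536997746371469607707132833646367/7799922041683461553249199106329813876687996789903550945093032474868511536164700810

π(199) = 46, so the primes ≤ 199 are [2, 3, 5, 7, 11, 13, 17, 19, 23, 29, 31, 37, 41, 43, 47, 53, 59, 61, 67, 71, 73, 79, 83, 89, 97, 101, 103, 107, 109, 113, 127, 131, 137, 139, 149, 151, 157, 163, 167, 173, 179, 181, 191, 193, 197, 199]. Summing 1/p over these primes: 15202313841027497739047080375538859939135227730139536997746371469607707132833646367/7799922041683461553249199106329813876687996789903550945093032474868511536164700810 ≈ 1.9490. Mertens estimate ln ln(199) + 0.2615 ≈ 1.9279.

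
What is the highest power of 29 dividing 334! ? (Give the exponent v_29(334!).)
v_29(334!) = 11

Legendre's formula: v_p(n!) = Σ_{k ≥ 1} ⌊n / p^k⌋. For p = 29, n = 334, the terms are:
  ⌊334/29^1⌋ = ⌊334/29⌋ = 11
(the next term ⌊334/29^2⌋ = 0, terminating the sum). Summing: v_29(334!) = 11 = 11.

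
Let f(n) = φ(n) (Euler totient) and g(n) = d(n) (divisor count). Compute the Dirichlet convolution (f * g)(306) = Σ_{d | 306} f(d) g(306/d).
(φ * d)(306) = 702

Divisors of 306: [1, 2, 3, 6, 9, 17, 18, 34, 51, 102, 153, 306]. For each d | 306:
  d = 1: φ(1) · d(306/1) = 1 · 12 = 12
  d = 2: φ(2) · d(306/2) = 1 · 6 = 6
  d = 3: φ(3) · d(306/3) = 2 · 8 = 16
  d = 6: φ(6) · d(306/6) = 2 · 4 = 8
  d = 9: φ(9) · d(306/9) = 6 · 4 = 24
  d = 17: φ(17) · d(306/17) = 16 · 6 = 96
  d = 18: φ(18) · d(306/18) = 6 · 2 = 12
  d = 34: φ(34) · d(306/34) = 16 · 3 = 48
  d = 51: φ(51) · d(306/51) = 32 · 4 = 128
  d = 102: φ(102) · d(306/102) = 32 · 2 = 64
  d = 153: φ(153) · d(306/153) = 96 · 2 = 192
  d = 306: φ(306) · d(306/306) = 96 · 1 = 96
Summing: (φ * d)(306) = 12 + 6 + 16 + 8 + 24 + 96 + 12 + 48 + 128 + 64 + 192 + 96 = 702.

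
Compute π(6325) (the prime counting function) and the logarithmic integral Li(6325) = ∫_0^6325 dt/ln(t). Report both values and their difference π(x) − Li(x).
π(6325) = 823;  Li(6325) ≈ 837.66;  π(x) − Li(x) ≈ -14.66.

Direct count of primes ≤ 6325 gives π(6325) = 823. Numerical evaluation of the logarithmic integral gives Li(6325) ≈ 837.66. The difference π(x) − Li(x) ≈ -14.66 is typically negative for small/moderate x (Li(x) overestimates), though Littlewood's theorem shows this sign changes infinitely often.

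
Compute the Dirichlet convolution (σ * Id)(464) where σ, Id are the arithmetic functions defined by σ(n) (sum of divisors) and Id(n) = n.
(σ * Id)(464) = 7611

Divisors of 464: [1, 2, 4, 8, 16, 29, 58, 116, 232, 464]. For each d | 464:
  d = 1: σ(1) · Id(464/1) = 1 · 464 = 464
  d = 2: σ(2) · Id(464/2) = 3 · 232 = 696
  d = 4: σ(4) · Id(464/4) = 7 · 116 = 812
  d = 8: σ(8) · Id(464/8) = 15 · 58 = 870
  d = 16: σ(16) · Id(464/16) = 31 · 29 = 899
  d = 29: σ(29) · Id(464/29) = 30 · 16 = 480
  d = 58: σ(58) · Id(464/58) = 90 · 8 = 720
  d = 116: σ(116) · Id(464/116) = 210 · 4 = 840
  d = 232: σ(232) · Id(464/232) = 450 · 2 = 900
  d = 464: σ(464) · Id(464/464) = 930 · 1 = 930
Summing: (σ * Id)(464) = 464 + 696 + 812 + 870 + 899 + 480 + 720 + 840 + 900 + 930 = 7611.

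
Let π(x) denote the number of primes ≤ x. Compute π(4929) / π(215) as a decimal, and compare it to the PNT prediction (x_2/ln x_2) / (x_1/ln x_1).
π(4929)/π(215) = 657/47 ≈ 13.9787;  PNT prediction ≈ 14.4804.

π(215) = 47 and π(4929) = 657, so π(4929)/π(215) ≈ 13.9787. The PNT-predicted ratio is (4929/ln(4929)) / (215/ln(215)) ≈ 14.4804. The two agree to within a few percent, as expected.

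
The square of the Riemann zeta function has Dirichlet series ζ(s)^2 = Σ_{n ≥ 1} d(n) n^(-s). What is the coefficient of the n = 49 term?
d(49) = 3

ζ(s)^2 = (Σ 1/m^s)(Σ 1/k^s). The coefficient of 1/n^s in the product is the number of ordered pairs (m, k) with mk = n, which equals d(n). For n = 49, divisors are [1, 7, 49], so d(49) = 3.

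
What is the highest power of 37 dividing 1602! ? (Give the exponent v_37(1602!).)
v_37(1602!) = 44

Legendre's formula: v_p(n!) = Σ_{k ≥ 1} ⌊n / p^k⌋. For p = 37, n = 1602, the terms are:
  ⌊1602/37^1⌋ = ⌊1602/37⌋ = 43
  ⌊1602/37^2⌋ = ⌊1602/1369⌋ = 1
(the next term ⌊1602/37^3⌋ = 0, terminating the sum). Summing: v_37(1602!) = 43 + 1 = 44.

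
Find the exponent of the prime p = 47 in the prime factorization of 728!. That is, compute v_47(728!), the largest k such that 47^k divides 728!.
v_47(728!) = 15

Legendre's formula: v_p(n!) = Σ_{k ≥ 1} ⌊n / p^k⌋. For p = 47, n = 728, the terms are:
  ⌊728/47^1⌋ = ⌊728/47⌋ = 15
(the next term ⌊728/47^2⌋ = 0, terminating the sum). Summing: v_47(728!) = 15 = 15.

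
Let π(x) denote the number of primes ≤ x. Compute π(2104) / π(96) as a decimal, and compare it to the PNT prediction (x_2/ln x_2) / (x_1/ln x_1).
π(2104)/π(96) = 317/24 ≈ 13.2083;  PNT prediction ≈ 13.0738.

π(96) = 24 and π(2104) = 317, so π(2104)/π(96) ≈ 13.2083. The PNT-predicted ratio is (2104/ln(2104)) / (96/ln(96)) ≈ 13.0738. The two agree to within a few percent, as expected.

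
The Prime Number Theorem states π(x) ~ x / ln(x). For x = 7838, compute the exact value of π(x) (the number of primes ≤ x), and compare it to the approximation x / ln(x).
π(7838) = 990;  x/ln(x) ≈ 874.12;  relative error ≈ 11.71%.

Directly count primes up to 7838: π(7838) = 990. The PNT approximation gives 7838/ln(7838) ≈ 7838/8.96674 ≈ 874.12. Relative error (π(x) − x/ln(x)) / π(x) ≈ 11.71%; the approximation is known to undercount slightly (Li(x) is a better estimate).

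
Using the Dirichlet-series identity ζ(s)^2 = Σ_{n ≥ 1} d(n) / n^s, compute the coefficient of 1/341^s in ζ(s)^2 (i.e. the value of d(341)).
d(341) = 4

ζ(s)^2 = (Σ 1/m^s)(Σ 1/k^s). The coefficient of 1/n^s in the product is the number of ordered pairs (m, k) with mk = n, which equals d(n). For n = 341, divisors are [1, 11, 31, 341], so d(341) = 4.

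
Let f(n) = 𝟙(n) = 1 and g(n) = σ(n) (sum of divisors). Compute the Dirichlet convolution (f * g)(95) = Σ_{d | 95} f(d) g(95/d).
(𝟙 * σ)(95) = 147

Divisors of 95: [1, 5, 19, 95]. For each d | 95:
  d = 1: 𝟙(1) · σ(95/1) = 1 · 120 = 120
  d = 5: 𝟙(5) · σ(95/5) = 1 · 20 = 20
  d = 19: 𝟙(19) · σ(95/19) = 1 · 6 = 6
  d = 95: 𝟙(95) · σ(95/95) = 1 · 1 = 1
Summing: (𝟙 * σ)(95) = 120 + 20 + 6 + 1 = 147.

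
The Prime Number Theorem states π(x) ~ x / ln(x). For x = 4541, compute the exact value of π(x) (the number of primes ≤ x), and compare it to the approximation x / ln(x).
π(4541) = 615;  x/ln(x) ≈ 539.25;  relative error ≈ 12.32%.

Directly count primes up to 4541: π(4541) = 615. The PNT approximation gives 4541/ln(4541) ≈ 4541/8.42090 ≈ 539.25. Relative error (π(x) − x/ln(x)) / π(x) ≈ 12.32%; the approximation is known to undercount slightly (Li(x) is a better estimate).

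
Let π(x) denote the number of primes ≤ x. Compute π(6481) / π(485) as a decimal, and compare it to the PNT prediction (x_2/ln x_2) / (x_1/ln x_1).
π(6481)/π(485) = 841/92 ≈ 9.1413;  PNT prediction ≈ 9.4157.

π(485) = 92 and π(6481) = 841, so π(6481)/π(485) ≈ 9.1413. The PNT-predicted ratio is (6481/ln(6481)) / (485/ln(485)) ≈ 9.4157. The two agree to within a few percent, as expected.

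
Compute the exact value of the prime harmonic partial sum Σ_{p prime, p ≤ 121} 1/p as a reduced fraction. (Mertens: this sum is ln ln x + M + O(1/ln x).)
Σ 1/p = 58472171373748331322981543916880425472323867753/31610054640417607788145206291543662493274686990

π(121) = 30, so the primes ≤ 121 are [2, 3, 5, 7, 11, 13, 17, 19, 23, 29, 31, 37, 41, 43, 47, 53, 59, 61, 67, 71, 73, 79, 83, 89, 97, 101, 103, 107, 109, 113]. Summing 1/p over these primes: 58472171373748331322981543916880425472323867753/31610054640417607788145206291543662493274686990 ≈ 1.8498. Mertens estimate ln ln(121) + 0.2615 ≈ 1.8292.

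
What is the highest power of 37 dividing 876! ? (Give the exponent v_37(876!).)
v_37(876!) = 23

Legendre's formula: v_p(n!) = Σ_{k ≥ 1} ⌊n / p^k⌋. For p = 37, n = 876, the terms are:
  ⌊876/37^1⌋ = ⌊876/37⌋ = 23
(the next term ⌊876/37^2⌋ = 0, terminating the sum). Summing: v_37(876!) = 23 = 23.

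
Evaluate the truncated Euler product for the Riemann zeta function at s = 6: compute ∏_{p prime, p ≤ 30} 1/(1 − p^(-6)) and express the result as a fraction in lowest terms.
∏ = 72490271559216474168912845656112612875/71254500493223560043941297249880899584

The primes p ≤ 30 are [2, 3, 5, 7, 11, 13, 17, 19, 23, 29]. For each prime, (1 − 1/p^6)^(-1) = p^6 / (p^6 − 1). The product is (1 − 1/2^6)^(-1), (1 − 1/3^6)^(-1), (1 − 1/5^6)^(-1), (1 − 1/7^6)^(-1), (1 − 1/11^6)^(-1), (1 − 1/13^6)^(-1), (1 − 1/17^6)^(-1), (1 − 1/19^6)^(-1), (1 − 1/23^6)^(-1), (1 − 1/29^6)^(-1) = ∏ p^6 / (p^6 − 1) = 72490271559216474168912845656112612875/71254500493223560043941297249880899584.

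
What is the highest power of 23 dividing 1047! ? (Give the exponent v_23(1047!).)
v_23(1047!) = 46

Legendre's formula: v_p(n!) = Σ_{k ≥ 1} ⌊n / p^k⌋. For p = 23, n = 1047, the terms are:
  ⌊1047/23^1⌋ = ⌊1047/23⌋ = 45
  ⌊1047/23^2⌋ = ⌊1047/529⌋ = 1
(the next term ⌊1047/23^3⌋ = 0, terminating the sum). Summing: v_23(1047!) = 45 + 1 = 46.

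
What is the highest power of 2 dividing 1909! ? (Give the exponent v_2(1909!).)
v_2(1909!) = 1901

Legendre's formula: v_p(n!) = Σ_{k ≥ 1} ⌊n / p^k⌋. For p = 2, n = 1909, the terms are:
  ⌊1909/2^1⌋ = ⌊1909/2⌋ = 954
  ⌊1909/2^2⌋ = ⌊1909/4⌋ = 477
  ⌊1909/2^3⌋ = ⌊1909/8⌋ = 238
  ⌊1909/2^4⌋ = ⌊1909/16⌋ = 119
  ⌊1909/2^5⌋ = ⌊1909/32⌋ = 59
  ⌊1909/2^6⌋ = ⌊1909/64⌋ = 29
  ⌊1909/2^7⌋ = ⌊1909/128⌋ = 14
  ⌊1909/2^8⌋ = ⌊1909/256⌋ = 7
  ⌊1909/2^9⌋ = ⌊1909/512⌋ = 3
  ⌊1909/2^10⌋ = ⌊1909/1024⌋ = 1
(the next term ⌊1909/2^11⌋ = 0, terminating the sum). Summing: v_2(1909!) = 954 + 477 + 238 + 119 + 59 + 29 + 14 + 7 + 3 + 1 = 1901.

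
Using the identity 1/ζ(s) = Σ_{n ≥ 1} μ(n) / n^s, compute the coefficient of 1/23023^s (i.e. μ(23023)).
μ(23023) = 1

Factor n = 23023 = 7 · 11 · 13 · 23. μ(n) = 0 if any exponent ≥ 2 (not squarefree); otherwise μ(n) = (−1)^{ω(n)} where ω(n) is the number of distinct prime factors. Applying: μ(23023) = 1.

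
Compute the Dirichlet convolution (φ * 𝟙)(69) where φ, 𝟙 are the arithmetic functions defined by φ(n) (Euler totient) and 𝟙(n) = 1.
(φ * 𝟙)(69) = 69

Divisors of 69: [1, 3, 23, 69]. For each d | 69:
  d = 1: φ(1) · 𝟙(69/1) = 1 · 1 = 1
  d = 3: φ(3) · 𝟙(69/3) = 2 · 1 = 2
  d = 23: φ(23) · 𝟙(69/23) = 22 · 1 = 22
  d = 69: φ(69) · 𝟙(69/69) = 44 · 1 = 44
Summing: (φ * 𝟙)(69) = 1 + 2 + 22 + 44 = 69.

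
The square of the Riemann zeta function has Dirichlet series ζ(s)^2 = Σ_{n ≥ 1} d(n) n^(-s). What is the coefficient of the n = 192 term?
d(192) = 14

ζ(s)^2 = (Σ 1/m^s)(Σ 1/k^s). The coefficient of 1/n^s in the product is the number of ordered pairs (m, k) with mk = n, which equals d(n). For n = 192, divisors are [1, 2, 3, 4, 6, 8, 12, 16, 24, 32, 48, 64, 96, 192], so d(192) = 14.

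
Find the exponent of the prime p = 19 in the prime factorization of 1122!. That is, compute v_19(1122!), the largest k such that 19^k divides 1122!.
v_19(1122!) = 62

Legendre's formula: v_p(n!) = Σ_{k ≥ 1} ⌊n / p^k⌋. For p = 19, n = 1122, the terms are:
  ⌊1122/19^1⌋ = ⌊1122/19⌋ = 59
  ⌊1122/19^2⌋ = ⌊1122/361⌋ = 3
(the next term ⌊1122/19^3⌋ = 0, terminating the sum). Summing: v_19(1122!) = 59 + 3 = 62.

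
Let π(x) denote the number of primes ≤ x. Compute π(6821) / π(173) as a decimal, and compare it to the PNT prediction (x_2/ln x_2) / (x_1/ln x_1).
π(6821)/π(173) = 876/40 ≈ 21.9000;  PNT prediction ≈ 23.0163.

π(173) = 40 and π(6821) = 876, so π(6821)/π(173) ≈ 21.9000. The PNT-predicted ratio is (6821/ln(6821)) / (173/ln(173)) ≈ 23.0163. The two agree to within a few percent, as expected.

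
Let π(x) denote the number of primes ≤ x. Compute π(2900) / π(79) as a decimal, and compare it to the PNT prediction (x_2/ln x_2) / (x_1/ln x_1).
π(2900)/π(79) = 419/22 ≈ 19.0455;  PNT prediction ≈ 20.1189.

π(79) = 22 and π(2900) = 419, so π(2900)/π(79) ≈ 19.0455. The PNT-predicted ratio is (2900/ln(2900)) / (79/ln(79)) ≈ 20.1189. The two agree to within a few percent, as expected.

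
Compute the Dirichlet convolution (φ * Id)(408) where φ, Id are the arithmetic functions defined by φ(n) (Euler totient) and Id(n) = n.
(φ * Id)(408) = 3300

Divisors of 408: [1, 2, 3, 4, 6, 8, 12, 17, 24, 34, 51, 68, 102, 136, 204, 408]. For each d | 408:
  d = 1: φ(1) · Id(408/1) = 1 · 408 = 408
  d = 2: φ(2) · Id(408/2) = 1 · 204 = 204
  d = 3: φ(3) · Id(408/3) = 2 · 136 = 272
  d = 4: φ(4) · Id(408/4) = 2 · 102 = 204
  d = 6: φ(6) · Id(408/6) = 2 · 68 = 136
  d = 8: φ(8) · Id(408/8) = 4 · 51 = 204
  d = 12: φ(12) · Id(408/12) = 4 · 34 = 136
  d = 17: φ(17) · Id(408/17) = 16 · 24 = 384
  d = 24: φ(24) · Id(408/24) = 8 · 17 = 136
  d = 34: φ(34) · Id(408/34) = 16 · 12 = 192
  d = 51: φ(51) · Id(408/51) = 32 · 8 = 256
  d = 68: φ(68) · Id(408/68) = 32 · 6 = 192
  d = 102: φ(102) · Id(408/102) = 32 · 4 = 128
  d = 136: φ(136) · Id(408/136) = 64 · 3 = 192
  d = 204: φ(204) · Id(408/204) = 64 · 2 = 128
  d = 408: φ(408) · Id(408/408) = 128 · 1 = 128
Summing: (φ * Id)(408) = 408 + 204 + 272 + 204 + 136 + 204 + 136 + 384 + 136 + 192 + 256 + 192 + 128 + 192 + 128 + 128 = 3300.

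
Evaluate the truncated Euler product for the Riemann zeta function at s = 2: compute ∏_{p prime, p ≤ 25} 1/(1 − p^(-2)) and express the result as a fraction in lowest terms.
∏ = 718188003533/440301256704

The primes p ≤ 25 are [2, 3, 5, 7, 11, 13, 17, 19, 23]. For each prime, (1 − 1/p^2)^(-1) = p^2 / (p^2 − 1). The product is (1 − 1/2^2)^(-1), (1 − 1/3^2)^(-1), (1 − 1/5^2)^(-1), (1 − 1/7^2)^(-1), (1 − 1/11^2)^(-1), (1 − 1/13^2)^(-1), (1 − 1/17^2)^(-1), (1 − 1/19^2)^(-1), (1 − 1/23^2)^(-1) = ∏ p^2 / (p^2 − 1) = 718188003533/440301256704.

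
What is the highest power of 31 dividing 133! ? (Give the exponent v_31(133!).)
v_31(133!) = 4

Legendre's formula: v_p(n!) = Σ_{k ≥ 1} ⌊n / p^k⌋. For p = 31, n = 133, the terms are:
  ⌊133/31^1⌋ = ⌊133/31⌋ = 4
(the next term ⌊133/31^2⌋ = 0, terminating the sum). Summing: v_31(133!) = 4 = 4.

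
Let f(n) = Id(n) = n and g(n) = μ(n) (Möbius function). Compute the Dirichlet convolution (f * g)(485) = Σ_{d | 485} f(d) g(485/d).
(Id * μ)(485) = 384

Divisors of 485: [1, 5, 97, 485]. For each d | 485:
  d = 1: Id(1) · μ(485/1) = 1 · 1 = 1
  d = 5: Id(5) · μ(485/5) = 5 · -1 = -5
  d = 97: Id(97) · μ(485/97) = 97 · -1 = -97
  d = 485: Id(485) · μ(485/485) = 485 · 1 = 485
Summing: (Id * μ)(485) = 1 + -5 + -97 + 485 = 384.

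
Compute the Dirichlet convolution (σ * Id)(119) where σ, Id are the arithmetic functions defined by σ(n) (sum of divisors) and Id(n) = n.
(σ * Id)(119) = 525

Divisors of 119: [1, 7, 17, 119]. For each d | 119:
  d = 1: σ(1) · Id(119/1) = 1 · 119 = 119
  d = 7: σ(7) · Id(119/7) = 8 · 17 = 136
  d = 17: σ(17) · Id(119/17) = 18 · 7 = 126
  d = 119: σ(119) · Id(119/119) = 144 · 1 = 144
Summing: (σ * Id)(119) = 119 + 136 + 126 + 144 = 525.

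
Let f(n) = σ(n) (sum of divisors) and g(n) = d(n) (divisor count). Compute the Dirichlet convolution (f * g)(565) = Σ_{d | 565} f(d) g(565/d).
(σ * d)(565) = 928

Divisors of 565: [1, 5, 113, 565]. For each d | 565:
  d = 1: σ(1) · d(565/1) = 1 · 4 = 4
  d = 5: σ(5) · d(565/5) = 6 · 2 = 12
  d = 113: σ(113) · d(565/113) = 114 · 2 = 228
  d = 565: σ(565) · d(565/565) = 684 · 1 = 684
Summing: (σ * d)(565) = 4 + 12 + 228 + 684 = 928.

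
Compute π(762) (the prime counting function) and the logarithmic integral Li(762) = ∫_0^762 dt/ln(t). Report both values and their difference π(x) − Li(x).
π(762) = 135;  Li(762) ≈ 142.49;  π(x) − Li(x) ≈ -7.49.

Direct count of primes ≤ 762 gives π(762) = 135. Numerical evaluation of the logarithmic integral gives Li(762) ≈ 142.49. The difference π(x) − Li(x) ≈ -7.49 is typically negative for small/moderate x (Li(x) overestimates), though Littlewood's theorem shows this sign changes infinitely often.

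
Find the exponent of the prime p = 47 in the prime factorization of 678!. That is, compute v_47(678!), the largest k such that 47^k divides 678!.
v_47(678!) = 14

Legendre's formula: v_p(n!) = Σ_{k ≥ 1} ⌊n / p^k⌋. For p = 47, n = 678, the terms are:
  ⌊678/47^1⌋ = ⌊678/47⌋ = 14
(the next term ⌊678/47^2⌋ = 0, terminating the sum). Summing: v_47(678!) = 14 = 14.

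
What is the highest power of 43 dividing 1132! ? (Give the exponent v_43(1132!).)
v_43(1132!) = 26

Legendre's formula: v_p(n!) = Σ_{k ≥ 1} ⌊n / p^k⌋. For p = 43, n = 1132, the terms are:
  ⌊1132/43^1⌋ = ⌊1132/43⌋ = 26
(the next term ⌊1132/43^2⌋ = 0, terminating the sum). Summing: v_43(1132!) = 26 = 26.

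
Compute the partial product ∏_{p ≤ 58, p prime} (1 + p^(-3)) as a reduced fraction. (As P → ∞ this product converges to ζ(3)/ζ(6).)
∏ = 1193284353855226596885466673602596175872/1009953283877483663098780766542609340885

The primes p ≤ 58 are [2, 3, 5, 7, 11, 13, 17, 19, 23, 29, 31, 37, 41, 43, 47, 53]. For each, (1 + 1/p^3) = (p^3 + 1)/p^3. Multiplying these fractions over p ∈ [2, 3, 5, 7, 11, 13, 17, 19, 23, 29, 31, 37, 41, 43, 47, 53] gives 1193284353855226596885466673602596175872/1009953283877483663098780766542609340885. (In the limit P → ∞ this tends to ζ(3)/ζ(6).)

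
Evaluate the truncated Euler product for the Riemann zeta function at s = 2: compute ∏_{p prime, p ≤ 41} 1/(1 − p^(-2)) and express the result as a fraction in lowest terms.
∏ = 10043314222393291843289/6135418369257504768000

The primes p ≤ 41 are [2, 3, 5, 7, 11, 13, 17, 19, 23, 29, 31, 37, 41]. For each prime, (1 − 1/p^2)^(-1) = p^2 / (p^2 − 1). The product is (1 − 1/2^2)^(-1), (1 − 1/3^2)^(-1), (1 − 1/5^2)^(-1), (1 − 1/7^2)^(-1), (1 − 1/11^2)^(-1), (1 − 1/13^2)^(-1), (1 − 1/17^2)^(-1), (1 − 1/19^2)^(-1), (1 − 1/23^2)^(-1), (1 − 1/29^2)^(-1), (1 − 1/31^2)^(-1), (1 − 1/37^2)^(-1), (1 − 1/41^2)^(-1) = ∏ p^2 / (p^2 − 1) = 10043314222393291843289/6135418369257504768000.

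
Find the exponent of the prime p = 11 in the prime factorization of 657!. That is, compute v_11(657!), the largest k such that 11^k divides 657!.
v_11(657!) = 64

Legendre's formula: v_p(n!) = Σ_{k ≥ 1} ⌊n / p^k⌋. For p = 11, n = 657, the terms are:
  ⌊657/11^1⌋ = ⌊657/11⌋ = 59
  ⌊657/11^2⌋ = ⌊657/121⌋ = 5
(the next term ⌊657/11^3⌋ = 0, terminating the sum). Summing: v_11(657!) = 59 + 5 = 64.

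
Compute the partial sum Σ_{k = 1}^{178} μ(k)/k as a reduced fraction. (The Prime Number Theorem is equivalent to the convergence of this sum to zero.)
Σ μ(k)/k = 125709062959160573557671617219832045395728751290214311430782016431/166589903787325219380851695350896256250980509594874862046961683989710

Values of μ(k) for 1 ≤ k ≤ 178: μ(1) = 1, μ(2) = -1, μ(3) = -1, μ(5) = -1, μ(6) = 1, μ(7) = -1, μ(10) = 1, μ(11) = -1, μ(13) = -1, μ(14) = 1, μ(15) = 1, μ(17) = -1, μ(19) = -1, μ(21) = 1, μ(22) = 1, μ(23) = -1, μ(26) = 1, μ(29) = -1, μ(30) = -1, μ(31) = -1, μ(33) = 1, μ(34) = 1, μ(35) = 1, μ(37) = -1, μ(38) = 1, μ(39) = 1, μ(41) = -1, μ(42) = -1, μ(43) = -1, μ(46) = 1, μ(47) = -1, μ(51) = 1, μ(53) = -1, μ(55) = 1, μ(57) = 1, μ(58) = 1, μ(59) = -1, μ(61) = -1, μ(62) = 1, μ(65) = 1, μ(66) = -1, μ(67) = -1, μ(69) = 1, μ(70) = -1, μ(71) = -1, μ(73) = -1, μ(74) = 1, μ(77) = 1, μ(78) = -1, μ(79) = -1, μ(82) = 1, μ(83) = -1, μ(85) = 1, μ(86) = 1, μ(87) = 1, μ(89) = -1, μ(91) = 1, μ(93) = 1, μ(94) = 1, μ(95) = 1, μ(97) = -1, μ(101) = -1, μ(102) = -1, μ(103) = -1, μ(105) = -1, μ(106) = 1, μ(107) = -1, μ(109) = -1, μ(110) = -1, μ(111) = 1, μ(113) = -1, μ(114) = -1, μ(115) = 1, μ(118) = 1, μ(119) = 1, μ(122) = 1, μ(123) = 1, μ(127) = -1, μ(129) = 1, μ(130) = -1, μ(131) = -1, μ(133) = 1, μ(134) = 1, μ(137) = -1, μ(138) = -1, μ(139) = -1, μ(141) = 1, μ(142) = 1, μ(143) = 1, μ(145) = 1, μ(146) = 1, μ(149) = -1, μ(151) = -1, μ(154) = -1, μ(155) = 1, μ(157) = -1, μ(158) = 1, μ(159) = 1, μ(161) = 1, μ(163) = -1, μ(165) = -1, μ(166) = 1, μ(167) = -1, μ(170) = -1, μ(173) = -1, μ(174) = -1, μ(177) = 1, μ(178) = 1, with μ = 0 on non-squarefree integers. Summing μ(k)/k for k where μ(k) ≠ 0 gives 125709062959160573557671617219832045395728751290214311430782016431/166589903787325219380851695350896256250980509594874862046961683989710 ≈ 0.0008. (PNT ⟺ this sum → 0 as n → ∞.)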